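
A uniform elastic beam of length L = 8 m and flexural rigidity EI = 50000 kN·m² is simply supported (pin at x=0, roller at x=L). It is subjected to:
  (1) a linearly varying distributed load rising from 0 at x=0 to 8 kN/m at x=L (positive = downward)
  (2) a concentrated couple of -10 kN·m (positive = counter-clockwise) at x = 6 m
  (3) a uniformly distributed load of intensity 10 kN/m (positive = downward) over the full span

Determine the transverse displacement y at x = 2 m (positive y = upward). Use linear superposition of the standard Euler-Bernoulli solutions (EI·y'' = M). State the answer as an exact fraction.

Load 1 — triangular load w₀=8 kN/m (0→w₀ over full span):
  y_1 = -w₀x(7L⁴-10L²x²+3x⁴)/(360LEI) = -8·2·(7·8⁴-10·8²·2²+3·2⁴)/(360·8·50000) = -109/37500 m
Load 2 — applied couple M₀=-10 kN·m at a=6 m (b=L-a=2):
  y_2 = (M₀x³/(6L)+C₁x)/EI  [x≤a] with C₁=M₀(3b²-L²)/(6L)=65/6 = ((-10)·2³/(6·8)+(65/6)·2)/50000 = 1/2500 m
Load 3 — uniform load w=10 kN/m over full span:
  y_3 = -wx(L³-2Lx²+x³)/(24EI) = -10·2·(8³-2·8·2²+2³)/(24·50000) = -19/2500 m
Superposition: y = Σ y_i = -379/37500 m ≈ -0.010107 m

y(2) = -379/37500 m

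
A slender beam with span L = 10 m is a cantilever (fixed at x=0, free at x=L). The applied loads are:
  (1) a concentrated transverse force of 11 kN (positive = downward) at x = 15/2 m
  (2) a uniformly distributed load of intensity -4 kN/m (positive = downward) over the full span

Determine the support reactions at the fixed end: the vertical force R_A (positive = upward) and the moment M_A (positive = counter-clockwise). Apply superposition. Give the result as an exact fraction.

Load 1 — point force P=11 kN at a=15/2 m (b=L-a=5/2):
  R_A = P = 11 kN
  M_A = Pa = 11·(15/2) = 165/2 kN·m
Load 2 — uniform load w=-4 kN/m over full span:
  R_A = wL = (-4)·10 = -40 kN
  M_A = wL²/2 = (-4)·10²/2 = -200 kN·m
Superposition: R_A = -29 kN, M_A = -235/2 kN·m

R_A = -29 kN, M_A = -235/2 kN·m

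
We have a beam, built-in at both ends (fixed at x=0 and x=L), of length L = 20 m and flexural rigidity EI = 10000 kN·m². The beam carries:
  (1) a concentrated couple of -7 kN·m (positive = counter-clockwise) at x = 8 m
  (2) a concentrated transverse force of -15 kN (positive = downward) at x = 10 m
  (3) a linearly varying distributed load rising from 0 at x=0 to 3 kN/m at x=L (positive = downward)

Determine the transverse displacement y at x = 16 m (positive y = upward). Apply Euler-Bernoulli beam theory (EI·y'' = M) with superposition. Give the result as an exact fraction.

Load 1 — applied couple M₀=-7 kN·m at a=8 m (b=L-a=12):
  y_1 = (R_Ax³/6 - M_Ax²/2 - M₀(x-a)²/2)/EI  [x>a] with R_A=-63/125, M_A=-21/25 = ((-63/125)·16³/6 - (-21/25)·16²/2 - (-7)·(16-8)²/2)/10000 = -98/78125 m
Load 2 — point force P=-15 kN at a=10 m (b=L-a=10):
  y_2 = -Pa²(L-x)²(3bL-(3b+a)(L-x))/(6L³EI)  [x>a] = -(-15)·10²·(20-16)²·(3·10·20-(3·10+10)·(20-16))/(6·20³·10000) = 11/500 m
Load 3 — triangular load w₀=3 kN/m (0→w₀ over full span):
  y_3 = -w₀x²(L-x)²(x+2L)/(120LEI) = -3·16²·(20-16)²·(16+2·20)/(120·20·10000) = -448/15625 m
Superposition: y = Σ y_i = -2477/312500 m ≈ -0.007926 m

y(16) = -2477/312500 m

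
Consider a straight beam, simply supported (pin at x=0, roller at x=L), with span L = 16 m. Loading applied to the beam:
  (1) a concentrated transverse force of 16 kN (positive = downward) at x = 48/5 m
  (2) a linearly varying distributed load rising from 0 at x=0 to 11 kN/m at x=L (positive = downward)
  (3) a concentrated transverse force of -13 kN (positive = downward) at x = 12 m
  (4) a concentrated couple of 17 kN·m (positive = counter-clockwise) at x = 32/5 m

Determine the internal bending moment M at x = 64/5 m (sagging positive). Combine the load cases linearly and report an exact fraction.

Load 1 — point force P=16 kN at a=48/5 m (b=L-a=32/5):
  M_1 = Pa(L-x)/L  [x>a] = 16·(48/5)·(16-(64/5))/16 = 768/25 kN·m
Load 2 — triangular load w₀=11 kN/m (0→w₀ over full span):
  M_2 = w₀Lx/6 - w₀x³/(6L) = 11·16·(64/5)/6 - 11·(64/5)³/(6·16) = 16896/125 kN·m
Load 3 — point force P=-13 kN at a=12 m (b=L-a=4):
  M_3 = Pa(L-x)/L  [x>a] = (-13)·12·(16-(64/5))/16 = -156/5 kN·m
Load 4 — applied couple M₀=17 kN·m at a=32/5 m (b=L-a=48/5):
  M_4 = M₀x/L - M₀  [x>a] = 17·(64/5)/16 - 17 = -17/5 kN·m
Superposition: M = Σ M_i = 16411/125 kN·m ≈ 131.288000 kN·m

M(64/5) = 16411/125 kN·m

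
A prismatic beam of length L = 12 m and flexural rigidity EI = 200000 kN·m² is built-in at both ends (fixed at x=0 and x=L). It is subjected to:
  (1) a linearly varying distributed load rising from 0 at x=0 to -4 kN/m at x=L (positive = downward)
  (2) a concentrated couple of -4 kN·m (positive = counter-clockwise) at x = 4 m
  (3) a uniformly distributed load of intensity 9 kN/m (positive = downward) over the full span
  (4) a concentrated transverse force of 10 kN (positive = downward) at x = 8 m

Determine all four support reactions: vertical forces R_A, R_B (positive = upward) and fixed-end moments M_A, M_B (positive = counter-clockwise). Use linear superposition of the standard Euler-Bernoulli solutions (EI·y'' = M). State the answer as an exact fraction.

Load 1 — triangular load w₀=-4 kN/m (0→w₀ over full span):
  R_A = 3w₀L/20 = 3·(-4)·12/20 = -36/5 kN
  M_A = w₀L²/30 = (-4)·12²/30 = -96/5 kN·m
  R_B = 7w₀L/20 = 7·(-4)·12/20 = -84/5 kN
  M_B = -w₀L²/20 = -(-4)·12²/20 = 144/5 kN·m
Load 2 — applied couple M₀=-4 kN·m at a=4 m (b=L-a=8):
  R_A = 6M₀ab/L³ = 6·(-4)·4·8/12³ = -4/9 kN
  M_A = M₀b(2a-b)/L² = (-4)·8·(2·4-8)/12² = 0 kN·m
  R_B = -6M₀ab/L³ = -6·(-4)·4·8/12³ = 4/9 kN
  M_B = M₀a(2b-a)/L² = (-4)·4·(2·8-4)/12² = -4/3 kN·m
Load 3 — uniform load w=9 kN/m over full span:
  R_A = wL/2 = 9·12/2 = 54 kN
  M_A = wL²/12 = 9·12²/12 = 108 kN·m
  R_B = wL/2 = 9·12/2 = 54 kN
  M_B = -wL²/12 = -9·12²/12 = -108 kN·m
Load 4 — point force P=10 kN at a=8 m (b=L-a=4):
  R_A = Pb²(3a+b)/L³ = 10·4²·(3·8+4)/12³ = 70/27 kN
  M_A = Pab²/L² = 10·8·4²/12² = 80/9 kN·m
  R_B = Pa²(a+3b)/L³ = 10·8²·(8+3·4)/12³ = 200/27 kN
  M_B = -Pa²b/L² = -10·8²·4/12² = -160/9 kN·m
Superposition: R_A = 6608/135 kN, M_A = 4396/45 kN·m, R_B = 6082/135 kN, M_B = -4424/45 kN·m

R_A = 6608/135 kN, M_A = 4396/45 kN·m, R_B = 6082/135 kN, M_B = -4424/45 kN·m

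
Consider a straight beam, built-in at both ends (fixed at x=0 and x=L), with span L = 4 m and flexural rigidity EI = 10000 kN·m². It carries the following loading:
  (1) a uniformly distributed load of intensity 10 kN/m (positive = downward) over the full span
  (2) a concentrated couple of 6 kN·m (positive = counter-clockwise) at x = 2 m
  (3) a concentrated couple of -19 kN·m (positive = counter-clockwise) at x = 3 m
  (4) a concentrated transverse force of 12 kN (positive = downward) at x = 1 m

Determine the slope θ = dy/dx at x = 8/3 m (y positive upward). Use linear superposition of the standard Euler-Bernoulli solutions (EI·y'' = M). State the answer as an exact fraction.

θ(8/3) = 343/1620000 rad

Load 1 — uniform load w=10 kN/m over full span:
  θ_1 = -wx(L-x)(L-2x)/(12EI) = -10·(8/3)·(4-(8/3))·(4-2·(8/3))/(12·10000) = 4/10125 rad
Load 2 — applied couple M₀=6 kN·m at a=2 m (b=L-a=2):
  θ_2 = (R_Ax²/2 - M_Ax - M₀(x-a))/EI  [x>a] with R_A=9/4, M_A=3/2 = ((9/4)·(8/3)²/2 - (3/2)·(8/3) - 6·((8/3)-2))/10000 = 0 rad
Load 3 — applied couple M₀=-19 kN·m at a=3 m (b=L-a=1):
  θ_3 = (R_Ax²/2 - M_Ax)/EI  [x≤a] with R_A=-171/32, M_A=-95/16 = ((-171/32)·(8/3)²/2 - (-95/16)·(8/3))/10000 = -19/60000 rad
Load 4 — point force P=12 kN at a=1 m (b=L-a=3):
  θ_4 = Pa²(L-x)(2bL-(3b+a)(L-x))/(2L³EI)  [x>a] = 12·1²·(4-(8/3))·(2·3·4-(3·3+1)·(4-(8/3)))/(2·4³·10000) = 1/7500 rad
Superposition: θ = Σ θ_i = 343/1620000 rad ≈ 0.000212 rad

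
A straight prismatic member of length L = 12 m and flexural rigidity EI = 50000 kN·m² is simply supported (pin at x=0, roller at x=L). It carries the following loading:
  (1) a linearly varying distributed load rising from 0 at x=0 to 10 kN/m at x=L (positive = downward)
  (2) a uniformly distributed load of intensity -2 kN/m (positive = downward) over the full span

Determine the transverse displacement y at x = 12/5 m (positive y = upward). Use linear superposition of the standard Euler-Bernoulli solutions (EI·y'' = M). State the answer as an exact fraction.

y(12/5) = -85968/9765625 m

Load 1 — triangular load w₀=10 kN/m (0→w₀ over full span):
  y_1 = -w₀x(7L⁴-10L²x²+3x⁴)/(360LEI) = -10·(12/5)·(7·12⁴-10·12²·(12/5)²+3·(12/5)⁴)/(360·12·50000) = -148608/9765625 m
Load 2 — uniform load w=-2 kN/m over full span:
  y_2 = -wx(L³-2Lx²+x³)/(24EI) = -(-2)·(12/5)·(12³-2·12·(12/5)²+(12/5)³)/(24·50000) = 12528/1953125 m
Superposition: y = Σ y_i = -85968/9765625 m ≈ -0.008803 m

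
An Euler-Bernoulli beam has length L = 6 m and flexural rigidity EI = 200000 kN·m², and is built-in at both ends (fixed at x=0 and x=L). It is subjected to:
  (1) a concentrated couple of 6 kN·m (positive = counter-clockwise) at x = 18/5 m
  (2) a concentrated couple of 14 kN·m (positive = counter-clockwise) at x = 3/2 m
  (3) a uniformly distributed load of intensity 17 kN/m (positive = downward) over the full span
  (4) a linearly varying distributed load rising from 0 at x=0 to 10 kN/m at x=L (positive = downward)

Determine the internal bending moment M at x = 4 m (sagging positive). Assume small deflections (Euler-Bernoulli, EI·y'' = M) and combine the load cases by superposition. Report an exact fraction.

M(4) = 36337/1800 kN·m

Load 1 — applied couple M₀=6 kN·m at a=18/5 m (b=L-a=12/5):
  M_1 = R_Ax - M_A - M₀  [x>a] with R_A=36/25, M_A=48/25 = (36/25)·4 - (48/25) - 6 = -54/25 kN·m
Load 2 — applied couple M₀=14 kN·m at a=3/2 m (b=L-a=9/2):
  M_2 = R_Ax - M_A - M₀  [x>a] with R_A=21/8, M_A=-21/8 = (21/8)·4 - (-21/8) - 14 = -7/8 kN·m
Load 3 — uniform load w=17 kN/m over full span:
  M_3 = wLx/2 - wL²/12 - wx²/2 = 17·6·4/2 - 17·6²/12 - 17·4²/2 = 17 kN·m
Load 4 — triangular load w₀=10 kN/m (0→w₀ over full span):
  M_4 = 3w₀Lx/20 - w₀L²/30 - w₀x³/(6L) = 3·10·6·4/20 - 10·6²/30 - 10·4³/(6·6) = 56/9 kN·m
Superposition: M = Σ M_i = 36337/1800 kN·m ≈ 20.187222 kN·m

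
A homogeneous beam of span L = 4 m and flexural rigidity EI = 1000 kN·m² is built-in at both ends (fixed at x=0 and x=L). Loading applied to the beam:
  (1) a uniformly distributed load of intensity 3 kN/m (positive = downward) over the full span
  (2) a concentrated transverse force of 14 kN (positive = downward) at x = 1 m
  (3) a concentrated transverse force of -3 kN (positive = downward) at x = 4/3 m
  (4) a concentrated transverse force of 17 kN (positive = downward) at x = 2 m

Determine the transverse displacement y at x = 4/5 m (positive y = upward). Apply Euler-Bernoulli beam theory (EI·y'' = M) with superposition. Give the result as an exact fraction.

y(4/5) = -66599/16875000 m

Load 1 — uniform load w=3 kN/m over full span:
  y_1 = -wx²(L-x)²/(24EI) = -3·(4/5)²·(4-(4/5))²/(24·1000) = -64/78125 m
Load 2 — point force P=14 kN at a=1 m (b=L-a=3):
  y_2 = -Pb²x²(3aL-(3a+b)x)/(6L³EI)  [x≤a] = -14·3²·(4/5)²·(3·1·4-(3·1+3)·(4/5))/(6·4³·1000) = -189/125000 m
Load 3 — point force P=-3 kN at a=4/3 m (b=L-a=8/3):
  y_3 = -Pb²x²(3aL-(3a+b)x)/(6L³EI)  [x≤a] = -(-3)·(8/3)²·(4/5)²·(3·(4/3)·4-(3·(4/3)+(8/3))·(4/5))/(6·4³·1000) = 32/84375 m
Load 4 — point force P=17 kN at a=2 m (b=L-a=2):
  y_4 = -Pb²x²(3aL-(3a+b)x)/(6L³EI)  [x≤a] = -17·2²·(4/5)²·(3·2·4-(3·2+2)·(4/5))/(6·4³·1000) = -187/93750 m
Superposition: y = Σ y_i = -66599/16875000 m ≈ -0.003947 m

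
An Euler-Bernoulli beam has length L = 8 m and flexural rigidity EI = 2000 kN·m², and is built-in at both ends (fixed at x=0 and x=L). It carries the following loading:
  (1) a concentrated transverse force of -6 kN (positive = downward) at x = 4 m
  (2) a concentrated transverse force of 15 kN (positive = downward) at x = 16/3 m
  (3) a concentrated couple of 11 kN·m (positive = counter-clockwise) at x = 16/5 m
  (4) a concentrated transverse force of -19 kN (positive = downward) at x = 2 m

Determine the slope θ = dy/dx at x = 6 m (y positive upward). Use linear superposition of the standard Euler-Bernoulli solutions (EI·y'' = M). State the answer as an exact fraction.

Load 1 — point force P=-6 kN at a=4 m (b=L-a=4):
  θ_1 = Pa²(L-x)(2bL-(3b+a)(L-x))/(2L³EI)  [x>a] = (-6)·4²·(8-6)·(2·4·8-(3·4+4)·(8-6))/(2·8³·2000) = -3/1000 rad
Load 2 — point force P=15 kN at a=16/3 m (b=L-a=8/3):
  θ_2 = Pa²(L-x)(2bL-(3b+a)(L-x))/(2L³EI)  [x>a] = 15·(16/3)²·(8-6)·(2·(8/3)·8-(3·(8/3)+(16/3))·(8-6))/(2·8³·2000) = 1/150 rad
Load 3 — applied couple M₀=11 kN·m at a=16/5 m (b=L-a=24/5):
  θ_3 = (R_Ax²/2 - M_Ax - M₀(x-a))/EI  [x>a] with R_A=99/50, M_A=33/25 = ((99/50)·6²/2 - (33/25)·6 - 11·(6-(16/5)))/2000 = -77/50000 rad
Load 4 — point force P=-19 kN at a=2 m (b=L-a=6):
  θ_4 = Pa²(L-x)(2bL-(3b+a)(L-x))/(2L³EI)  [x>a] = (-19)·2²·(8-6)·(2·6·8-(3·6+2)·(8-6))/(2·8³·2000) = -133/32000 rad
Superposition: θ = Σ θ_i = -4871/2400000 rad ≈ -0.002030 rad

θ(6) = -4871/2400000 rad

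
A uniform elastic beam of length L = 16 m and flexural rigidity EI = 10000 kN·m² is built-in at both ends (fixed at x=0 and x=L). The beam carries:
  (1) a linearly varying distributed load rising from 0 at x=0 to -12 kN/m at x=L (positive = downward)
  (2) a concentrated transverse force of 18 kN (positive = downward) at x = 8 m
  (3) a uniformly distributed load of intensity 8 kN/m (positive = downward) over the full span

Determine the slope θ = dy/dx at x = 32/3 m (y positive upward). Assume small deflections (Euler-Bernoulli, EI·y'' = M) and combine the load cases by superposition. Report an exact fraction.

θ(32/3) = 1052/84375 rad

Load 1 — triangular load w₀=-12 kN/m (0→w₀ over full span):
  θ_1 = -w₀(2x(L-x)(L-2x)(x+2L)+x²(L-x)²)/(120LEI) = -(-12)·(2·(32/3)·(16-(32/3))·(16-2·(32/3))·((32/3)+2·16)+(32/3)²·(16-(32/3))²)/(120·16·10000) = -3584/253125 rad
Load 2 — point force P=18 kN at a=8 m (b=L-a=8):
  θ_2 = Pa²(L-x)(2bL-(3b+a)(L-x))/(2L³EI)  [x>a] = 18·8²·(16-(32/3))·(2·8·16-(3·8+8)·(16-(32/3)))/(2·16³·10000) = 4/625 rad
Load 3 — uniform load w=8 kN/m over full span:
  θ_3 = -wx(L-x)(L-2x)/(12EI) = -8·(32/3)·(16-(32/3))·(16-2·(32/3))/(12·10000) = 1024/50625 rad
Superposition: θ = Σ θ_i = 1052/84375 rad ≈ 0.012468 rad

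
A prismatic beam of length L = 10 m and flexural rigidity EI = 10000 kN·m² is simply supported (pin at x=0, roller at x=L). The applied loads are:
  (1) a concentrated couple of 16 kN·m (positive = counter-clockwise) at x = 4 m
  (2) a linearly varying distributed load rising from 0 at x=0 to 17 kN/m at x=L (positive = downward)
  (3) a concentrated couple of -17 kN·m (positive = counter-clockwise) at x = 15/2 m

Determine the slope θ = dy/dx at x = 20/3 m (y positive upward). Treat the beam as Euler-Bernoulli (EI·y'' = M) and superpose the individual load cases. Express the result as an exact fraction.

Load 1 — applied couple M₀=16 kN·m at a=4 m (b=L-a=6):
  θ_1 = (M₀x²/(2L)-M₀(x-a)+C₁)/EI  [x>a] with C₁=M₀(3b²-L²)/(6L)=32/15 = (16·(20/3)²/(2·10)-16·((20/3)-4)+(32/15))/10000 = -14/28125 rad
Load 2 — triangular load w₀=17 kN/m (0→w₀ over full span):
  θ_2 = -w₀(7L⁴-30L²x²+15x⁴)/(360LEI) = -17·(7·10⁴-30·10²·(20/3)²+15·(20/3)⁴)/(360·10·10000) = 1547/97200 rad
Load 3 — applied couple M₀=-17 kN·m at a=15/2 m (b=L-a=5/2):
  θ_3 = (M₀x²/(2L)+C₁)/EI  [x≤a] with C₁=M₀(3b²-L²)/(6L)=1105/48 = ((-17)·(20/3)²/(2·10)+(1105/48))/10000 = -17/11520 rad
Superposition: θ = Σ θ_i = 2710357/194400000 rad ≈ 0.013942 rad

θ(20/3) = 2710357/194400000 rad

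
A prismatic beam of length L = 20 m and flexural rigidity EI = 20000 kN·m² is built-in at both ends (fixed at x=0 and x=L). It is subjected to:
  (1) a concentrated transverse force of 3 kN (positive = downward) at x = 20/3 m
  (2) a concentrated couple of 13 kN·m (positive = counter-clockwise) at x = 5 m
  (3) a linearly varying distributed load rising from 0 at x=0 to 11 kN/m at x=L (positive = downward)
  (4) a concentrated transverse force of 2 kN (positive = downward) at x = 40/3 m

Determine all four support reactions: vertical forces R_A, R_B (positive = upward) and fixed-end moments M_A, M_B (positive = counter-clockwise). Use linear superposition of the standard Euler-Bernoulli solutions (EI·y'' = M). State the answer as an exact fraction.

R_A = 157559/4320 kN, M_A = 67427/432 kN·m, R_B = 339241/4320 kN, M_B = -97765/432 kN·m

Load 1 — point force P=3 kN at a=20/3 m (b=L-a=40/3):
  R_A = Pb²(3a+b)/L³ = 3·(40/3)²·(3·(20/3)+(40/3))/20³ = 20/9 kN
  M_A = Pab²/L² = 3·(20/3)·(40/3)²/20² = 80/9 kN·m
  R_B = Pa²(a+3b)/L³ = 3·(20/3)²·((20/3)+3·(40/3))/20³ = 7/9 kN
  M_B = -Pa²b/L² = -3·(20/3)²·(40/3)/20² = -40/9 kN·m
Load 2 — applied couple M₀=13 kN·m at a=5 m (b=L-a=15):
  R_A = 6M₀ab/L³ = 6·13·5·15/20³ = 117/160 kN
  M_A = M₀b(2a-b)/L² = 13·15·(2·5-15)/20² = -39/16 kN·m
  R_B = -6M₀ab/L³ = -6·13·5·15/20³ = -117/160 kN
  M_B = M₀a(2b-a)/L² = 13·5·(2·15-5)/20² = 65/16 kN·m
Load 3 — triangular load w₀=11 kN/m (0→w₀ over full span):
  R_A = 3w₀L/20 = 3·11·20/20 = 33 kN
  M_A = w₀L²/30 = 11·20²/30 = 440/3 kN·m
  R_B = 7w₀L/20 = 7·11·20/20 = 77 kN
  M_B = -w₀L²/20 = -11·20²/20 = -220 kN·m
Load 4 — point force P=2 kN at a=40/3 m (b=L-a=20/3):
  R_A = Pb²(3a+b)/L³ = 2·(20/3)²·(3·(40/3)+(20/3))/20³ = 14/27 kN
  M_A = Pab²/L² = 2·(40/3)·(20/3)²/20² = 80/27 kN·m
  R_B = Pa²(a+3b)/L³ = 2·(40/3)²·((40/3)+3·(20/3))/20³ = 40/27 kN
  M_B = -Pa²b/L² = -2·(40/3)²·(20/3)/20² = -160/27 kN·m
Superposition: R_A = 157559/4320 kN, M_A = 67427/432 kN·m, R_B = 339241/4320 kN, M_B = -97765/432 kN·m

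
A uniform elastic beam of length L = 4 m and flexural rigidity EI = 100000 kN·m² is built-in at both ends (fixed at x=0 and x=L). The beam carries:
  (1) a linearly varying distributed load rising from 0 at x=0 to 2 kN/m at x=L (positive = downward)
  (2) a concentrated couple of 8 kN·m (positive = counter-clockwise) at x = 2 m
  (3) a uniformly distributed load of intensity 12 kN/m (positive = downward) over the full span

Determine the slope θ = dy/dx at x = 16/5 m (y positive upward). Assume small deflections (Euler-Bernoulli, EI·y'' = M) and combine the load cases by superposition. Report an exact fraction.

θ(16/5) = 709/11718750 rad

Load 1 — triangular load w₀=2 kN/m (0→w₀ over full span):
  θ_1 = -w₀(2x(L-x)(L-2x)(x+2L)+x²(L-x)²)/(120LEI) = -2·(2·(16/5)·(4-(16/5))·(4-2·(16/5))·((16/5)+2·4)+(16/5)²·(4-(16/5))²)/(120·4·100000) = 32/5859375 rad
Load 2 — applied couple M₀=8 kN·m at a=2 m (b=L-a=2):
  θ_2 = (R_Ax²/2 - M_Ax - M₀(x-a))/EI  [x>a] with R_A=3, M_A=2 = (3·(16/5)²/2 - 2·(16/5) - 8·((16/5)-2))/100000 = -1/156250 rad
Load 3 — uniform load w=12 kN/m over full span:
  θ_3 = -wx(L-x)(L-2x)/(12EI) = -12·(16/5)·(4-(16/5))·(4-2·(16/5))/(12·100000) = 24/390625 rad
Superposition: θ = Σ θ_i = 709/11718750 rad ≈ 0.000061 rad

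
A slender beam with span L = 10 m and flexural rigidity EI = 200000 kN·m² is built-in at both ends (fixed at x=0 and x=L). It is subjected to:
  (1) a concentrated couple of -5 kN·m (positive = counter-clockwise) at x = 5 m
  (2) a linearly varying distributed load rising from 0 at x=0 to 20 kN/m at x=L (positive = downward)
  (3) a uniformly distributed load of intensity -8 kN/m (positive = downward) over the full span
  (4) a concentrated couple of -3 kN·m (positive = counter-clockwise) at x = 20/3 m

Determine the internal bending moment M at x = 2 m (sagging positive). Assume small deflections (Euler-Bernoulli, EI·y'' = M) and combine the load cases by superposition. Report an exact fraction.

Load 1 — applied couple M₀=-5 kN·m at a=5 m (b=L-a=5):
  M_1 = R_Ax - M_A  [x≤a] with R_A=-3/4, M_A=-5/4 = (-3/4)·2 - (-5/4) = -1/4 kN·m
Load 2 — triangular load w₀=20 kN/m (0→w₀ over full span):
  M_2 = 3w₀Lx/20 - w₀L²/30 - w₀x³/(6L) = 3·20·10·2/20 - 20·10²/30 - 20·2³/(6·10) = -28/3 kN·m
Load 3 — uniform load w=-8 kN/m over full span:
  M_3 = wLx/2 - wL²/12 - wx²/2 = (-8)·10·2/2 - (-8)·10²/12 - (-8)·2²/2 = 8/3 kN·m
Load 4 — applied couple M₀=-3 kN·m at a=20/3 m (b=L-a=10/3):
  M_4 = R_Ax - M_A  [x≤a] with R_A=-2/5, M_A=-1 = (-2/5)·2 - (-1) = 1/5 kN·m
Superposition: M = Σ M_i = -403/60 kN·m ≈ -6.716667 kN·m

M(2) = -403/60 kN·m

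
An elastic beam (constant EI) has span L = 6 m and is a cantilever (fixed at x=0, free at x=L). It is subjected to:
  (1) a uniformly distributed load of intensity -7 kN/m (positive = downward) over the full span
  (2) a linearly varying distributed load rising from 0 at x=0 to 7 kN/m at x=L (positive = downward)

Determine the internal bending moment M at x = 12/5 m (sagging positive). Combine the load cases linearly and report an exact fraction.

M(12/5) = 1134/125 kN·m

Load 1 — uniform load w=-7 kN/m over full span:
  M_1 = -w(L-x)²/2 = -(-7)·(6-(12/5))²/2 = 1134/25 kN·m
Load 2 — triangular load w₀=7 kN/m (0→w₀ over full span):
  M_2 = w₀Lx/2 - w₀L²/3 - w₀x³/(6L) = 7·6·(12/5)/2 - 7·6²/3 - 7·(12/5)³/(6·6) = -4536/125 kN·m
Superposition: M = Σ M_i = 1134/125 kN·m ≈ 9.072000 kN·m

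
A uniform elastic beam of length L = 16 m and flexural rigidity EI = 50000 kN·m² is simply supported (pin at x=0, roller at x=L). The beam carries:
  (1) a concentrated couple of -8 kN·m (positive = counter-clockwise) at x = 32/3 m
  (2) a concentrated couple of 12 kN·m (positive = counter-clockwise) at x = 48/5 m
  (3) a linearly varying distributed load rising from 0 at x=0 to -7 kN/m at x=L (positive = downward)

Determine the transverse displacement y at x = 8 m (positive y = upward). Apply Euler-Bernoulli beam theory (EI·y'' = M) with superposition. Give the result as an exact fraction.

Load 1 — applied couple M₀=-8 kN·m at a=32/3 m (b=L-a=16/3):
  y_1 = (M₀x³/(6L)+C₁x)/EI  [x≤a] with C₁=M₀(3b²-L²)/(6L)=128/9 = ((-8)·8³/(6·16)+(128/9)·8)/50000 = 8/5625 m
Load 2 — applied couple M₀=12 kN·m at a=48/5 m (b=L-a=32/5):
  y_2 = (M₀x³/(6L)+C₁x)/EI  [x≤a] with C₁=M₀(3b²-L²)/(6L)=-416/25 = (12·8³/(6·16)+(-416/25)·8)/50000 = -108/78125 m
Load 3 — triangular load w₀=-7 kN/m (0→w₀ over full span):
  y_3 = -w₀x(7L⁴-10L²x²+3x⁴)/(360LEI) = -(-7)·8·(7·16⁴-10·16²·8²+3·8⁴)/(360·16·50000) = 112/1875 m
Superposition: y = Σ y_i = 42028/703125 m ≈ 0.059773 m

y(8) = 42028/703125 m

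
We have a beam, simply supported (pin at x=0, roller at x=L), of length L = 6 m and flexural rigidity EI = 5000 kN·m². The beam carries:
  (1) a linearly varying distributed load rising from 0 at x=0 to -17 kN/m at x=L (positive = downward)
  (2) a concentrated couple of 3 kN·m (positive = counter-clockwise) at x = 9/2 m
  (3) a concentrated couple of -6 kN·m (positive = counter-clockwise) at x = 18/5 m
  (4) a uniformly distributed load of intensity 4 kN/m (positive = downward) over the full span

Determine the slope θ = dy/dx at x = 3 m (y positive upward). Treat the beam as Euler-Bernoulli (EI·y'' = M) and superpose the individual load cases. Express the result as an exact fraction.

Load 1 — triangular load w₀=-17 kN/m (0→w₀ over full span):
  θ_1 = -w₀(7L⁴-30L²x²+15x⁴)/(360LEI) = -(-17)·(7·6⁴-30·6²·3²+15·3⁴)/(360·6·5000) = 357/400000 rad
Load 2 — applied couple M₀=3 kN·m at a=9/2 m (b=L-a=3/2):
  θ_2 = (M₀x²/(2L)+C₁)/EI  [x≤a] with C₁=M₀(3b²-L²)/(6L)=-39/16 = (3·3²/(2·6)+(-39/16))/5000 = -3/80000 rad
Load 3 — applied couple M₀=-6 kN·m at a=18/5 m (b=L-a=12/5):
  θ_3 = (M₀x²/(2L)+C₁)/EI  [x≤a] with C₁=M₀(3b²-L²)/(6L)=78/25 = ((-6)·3²/(2·6)+(78/25))/5000 = -69/250000 rad
Load 4 — uniform load w=4 kN/m over full span:
  θ_4 = -w(L³-6Lx²+4x³)/(24EI) = -4·(6³-6·6·3²+4·3³)/(24·5000) = 0 rad
Superposition: θ = Σ θ_i = 579/1000000 rad ≈ 0.000579 rad

θ(3) = 579/1000000 rad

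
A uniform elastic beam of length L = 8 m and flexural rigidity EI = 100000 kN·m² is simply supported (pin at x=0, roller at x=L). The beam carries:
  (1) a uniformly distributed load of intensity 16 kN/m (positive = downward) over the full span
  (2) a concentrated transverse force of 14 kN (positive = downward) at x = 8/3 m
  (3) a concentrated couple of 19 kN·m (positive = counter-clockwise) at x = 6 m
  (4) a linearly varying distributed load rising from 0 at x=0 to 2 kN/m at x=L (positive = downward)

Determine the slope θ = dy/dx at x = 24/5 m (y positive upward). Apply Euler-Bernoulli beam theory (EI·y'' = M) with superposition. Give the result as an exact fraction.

Load 1 — uniform load w=16 kN/m over full span:
  θ_1 = -w(L³-6Lx²+4x³)/(24EI) = -16·(8³-6·8·(24/5)²+4·(24/5)³)/(24·100000) = 1184/1171875 rad
Load 2 — point force P=14 kN at a=8/3 m (b=L-a=16/3):
  θ_2 = -Pa(2L²-6Lx+3x²+a²)/(6LEI)  [x>a] = -14·(8/3)·(2·8²-6·8·(24/5)+3·(24/5)²+(8/3)²)/(6·8·100000) = 1288/6328125 rad
Load 3 — applied couple M₀=19 kN·m at a=6 m (b=L-a=2):
  θ_3 = (M₀x²/(2L)+C₁)/EI  [x≤a] with C₁=M₀(3b²-L²)/(6L)=-247/12 = (19·(24/5)²/(2·8)+(-247/12))/100000 = 2033/30000000 rad
Load 4 — triangular load w₀=2 kN/m (0→w₀ over full span):
  θ_4 = -w₀(7L⁴-30L²x²+15x⁴)/(360LEI) = -2·(7·8⁴-30·8²·(24/5)²+15·(24/5)⁴)/(360·8·100000) = 928/17578125 rad
Superposition: θ = Σ θ_i = 27022451/20250000000 rad ≈ 0.001334 rad

θ(24/5) = 27022451/20250000000 rad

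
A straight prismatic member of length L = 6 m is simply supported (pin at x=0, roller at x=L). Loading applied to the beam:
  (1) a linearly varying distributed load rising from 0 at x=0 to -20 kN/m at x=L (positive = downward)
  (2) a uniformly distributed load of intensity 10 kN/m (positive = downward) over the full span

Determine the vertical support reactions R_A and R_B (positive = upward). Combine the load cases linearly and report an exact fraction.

R_A = 10 kN, R_B = -10 kN

Load 1 — triangular load w₀=-20 kN/m (0→w₀ over full span):
  R_A = w₀L/6 = (-20)·6/6 = -20 kN
  R_B = w₀L/3 = (-20)·6/3 = -40 kN
Load 2 — uniform load w=10 kN/m over full span:
  R_A = wL/2 = 10·6/2 = 30 kN
  R_B = wL/2 = 10·6/2 = 30 kN
Superposition: R_A = 10 kN, R_B = -10 kN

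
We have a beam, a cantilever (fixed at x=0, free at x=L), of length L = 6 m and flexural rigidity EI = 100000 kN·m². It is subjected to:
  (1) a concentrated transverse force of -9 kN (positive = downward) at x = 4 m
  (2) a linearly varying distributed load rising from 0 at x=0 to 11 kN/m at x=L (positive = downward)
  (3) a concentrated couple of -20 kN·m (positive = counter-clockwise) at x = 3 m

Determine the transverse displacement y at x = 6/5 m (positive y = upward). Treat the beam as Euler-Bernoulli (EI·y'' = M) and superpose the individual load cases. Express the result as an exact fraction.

y(6/5) = -598797/781250000 m

Load 1 — point force P=-9 kN at a=4 m (b=L-a=2):
  y_1 = -Px²(3a-x)/(6EI)  [x≤a] = -(-9)·(6/5)²·(3·4-(6/5))/(6·100000) = 729/3125000 m
Load 2 — triangular load w₀=11 kN/m (0→w₀ over full span):
  y_2 = (w₀Lx³/12-w₀L²x²/6-w₀x⁵/(120L))/EI = (11·6·(6/5)³/12-11·6²·(6/5)²/6-11·(6/5)⁵/(120·6))/100000 = -668547/781250000 m
Load 3 — applied couple M₀=-20 kN·m at a=3 m (b=L-a=3):
  y_3 = M₀x²/(2EI)  [x≤a] = (-20)·(6/5)²/(2·100000) = -9/62500 m
Superposition: y = Σ y_i = -598797/781250000 m ≈ -0.000766 m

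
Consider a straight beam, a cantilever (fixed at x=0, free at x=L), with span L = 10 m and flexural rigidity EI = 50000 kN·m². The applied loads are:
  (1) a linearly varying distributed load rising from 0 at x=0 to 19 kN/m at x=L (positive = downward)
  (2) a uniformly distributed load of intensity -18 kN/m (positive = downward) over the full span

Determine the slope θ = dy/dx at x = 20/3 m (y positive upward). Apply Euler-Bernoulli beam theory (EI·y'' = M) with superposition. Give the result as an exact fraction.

θ(20/3) = 151/12150 rad

Load 1 — triangular load w₀=19 kN/m (0→w₀ over full span):
  θ_1 = (w₀Lx²/4-w₀L²x/3-w₀x⁴/(24L))/EI = (19·10·(20/3)²/4-19·10²·(20/3)/3-19·(20/3)⁴/(24·10))/50000 = -551/12150 rad
Load 2 — uniform load w=-18 kN/m over full span:
  θ_2 = -wx(x²-3Lx+3L²)/(6EI) = -(-18)·(20/3)·((20/3)²-3·10·(20/3)+3·10²)/(6·50000) = 13/225 rad
Superposition: θ = Σ θ_i = 151/12150 rad ≈ 0.012428 rad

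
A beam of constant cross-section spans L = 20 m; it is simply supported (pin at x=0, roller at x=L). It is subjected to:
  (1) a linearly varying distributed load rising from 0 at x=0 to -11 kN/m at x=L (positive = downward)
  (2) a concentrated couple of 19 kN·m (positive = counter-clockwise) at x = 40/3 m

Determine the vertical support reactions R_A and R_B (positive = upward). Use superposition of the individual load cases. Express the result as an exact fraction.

R_A = -2143/60 kN, R_B = -4457/60 kN

Load 1 — triangular load w₀=-11 kN/m (0→w₀ over full span):
  R_A = w₀L/6 = (-11)·20/6 = -110/3 kN
  R_B = w₀L/3 = (-11)·20/3 = -220/3 kN
Load 2 — applied couple M₀=19 kN·m at a=40/3 m (b=L-a=20/3):
  R_A = M₀/L = 19/20 kN
  R_B = -M₀/L = -19/20 kN
Superposition: R_A = -2143/60 kN, R_B = -4457/60 kN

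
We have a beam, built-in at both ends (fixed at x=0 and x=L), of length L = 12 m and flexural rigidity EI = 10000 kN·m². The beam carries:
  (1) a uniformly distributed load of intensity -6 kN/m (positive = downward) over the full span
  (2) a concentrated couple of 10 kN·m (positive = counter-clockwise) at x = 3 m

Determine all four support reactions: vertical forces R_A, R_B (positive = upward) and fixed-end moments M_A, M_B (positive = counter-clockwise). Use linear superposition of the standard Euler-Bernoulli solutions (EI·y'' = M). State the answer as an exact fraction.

Load 1 — uniform load w=-6 kN/m over full span:
  R_A = wL/2 = (-6)·12/2 = -36 kN
  M_A = wL²/12 = (-6)·12²/12 = -72 kN·m
  R_B = wL/2 = (-6)·12/2 = -36 kN
  M_B = -wL²/12 = -(-6)·12²/12 = 72 kN·m
Load 2 — applied couple M₀=10 kN·m at a=3 m (b=L-a=9):
  R_A = 6M₀ab/L³ = 6·10·3·9/12³ = 15/16 kN
  M_A = M₀b(2a-b)/L² = 10·9·(2·3-9)/12² = -15/8 kN·m
  R_B = -6M₀ab/L³ = -6·10·3·9/12³ = -15/16 kN
  M_B = M₀a(2b-a)/L² = 10·3·(2·9-3)/12² = 25/8 kN·m
Superposition: R_A = -561/16 kN, M_A = -591/8 kN·m, R_B = -591/16 kN, M_B = 601/8 kN·m

R_A = -561/16 kN, M_A = -591/8 kN·m, R_B = -591/16 kN, M_B = 601/8 kN·m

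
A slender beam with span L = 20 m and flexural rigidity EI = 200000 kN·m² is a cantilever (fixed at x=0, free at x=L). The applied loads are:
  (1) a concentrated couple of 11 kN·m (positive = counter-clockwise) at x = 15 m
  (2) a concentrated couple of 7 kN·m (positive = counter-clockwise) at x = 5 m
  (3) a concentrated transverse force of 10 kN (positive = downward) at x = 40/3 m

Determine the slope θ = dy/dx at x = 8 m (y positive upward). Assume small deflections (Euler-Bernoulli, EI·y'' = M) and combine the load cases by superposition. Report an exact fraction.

θ(8) = -1871/600000 rad

Load 1 — applied couple M₀=11 kN·m at a=15 m (b=L-a=5):
  θ_1 = M₀x/EI  [x≤a] = 11·8/200000 = 11/25000 rad
Load 2 — applied couple M₀=7 kN·m at a=5 m (b=L-a=15):
  θ_2 = M₀a/EI  [x>a] = 7·5/200000 = 7/40000 rad
Load 3 — point force P=10 kN at a=40/3 m (b=L-a=20/3):
  θ_3 = -Px(2a-x)/(2EI)  [x≤a] = -10·8·(2·(40/3)-8)/(2·200000) = -7/1875 rad
Superposition: θ = Σ θ_i = -1871/600000 rad ≈ -0.003118 rad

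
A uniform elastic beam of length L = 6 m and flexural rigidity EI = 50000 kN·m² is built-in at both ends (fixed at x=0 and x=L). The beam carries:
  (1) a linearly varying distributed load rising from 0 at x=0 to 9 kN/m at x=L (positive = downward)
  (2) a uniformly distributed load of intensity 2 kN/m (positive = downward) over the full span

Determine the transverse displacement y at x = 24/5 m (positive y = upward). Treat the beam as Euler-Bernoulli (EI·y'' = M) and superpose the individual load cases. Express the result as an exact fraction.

y(24/5) = -9504/48828125 m

Load 1 — triangular load w₀=9 kN/m (0→w₀ over full span):
  y_1 = -w₀x²(L-x)²(x+2L)/(120LEI) = -9·(24/5)²·(6-(24/5))²·((24/5)+2·6)/(120·6·50000) = -6804/48828125 m
Load 2 — uniform load w=2 kN/m over full span:
  y_2 = -wx²(L-x)²/(24EI) = -2·(24/5)²·(6-(24/5))²/(24·50000) = -108/1953125 m
Superposition: y = Σ y_i = -9504/48828125 m ≈ -0.000195 m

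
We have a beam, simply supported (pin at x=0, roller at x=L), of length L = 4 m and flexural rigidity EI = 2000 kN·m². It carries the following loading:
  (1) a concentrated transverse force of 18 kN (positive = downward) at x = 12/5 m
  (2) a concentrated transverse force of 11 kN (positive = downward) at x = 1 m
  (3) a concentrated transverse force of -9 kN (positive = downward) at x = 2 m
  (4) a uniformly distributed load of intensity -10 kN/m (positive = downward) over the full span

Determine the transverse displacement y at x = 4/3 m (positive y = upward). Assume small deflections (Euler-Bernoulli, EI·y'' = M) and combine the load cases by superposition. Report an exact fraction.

y(4/3) = 330841/60750000 m

Load 1 — point force P=18 kN at a=12/5 m (b=L-a=8/5):
  y_1 = -Pbx(L²-b²-x²)/(6LEI)  [x≤a] = -18·(8/5)·(4/3)·(4²-(8/5)²-(4/3)²)/(6·4·2000) = -1312/140625 m
Load 2 — point force P=11 kN at a=1 m (b=L-a=3):
  y_2 = -Pa(L-x)(2Lx-a²-x²)/(6LEI)  [x>a] = -11·1·(4-(4/3))·(2·4·(4/3)-1²-(4/3)²)/(6·4·2000) = -781/162000 m
Load 3 — point force P=-9 kN at a=2 m (b=L-a=2):
  y_3 = -Pbx(L²-b²-x²)/(6LEI)  [x≤a] = -(-9)·2·(4/3)·(4²-2²-(4/3)²)/(6·4·2000) = 23/4500 m
Load 4 — uniform load w=-10 kN/m over full span:
  y_4 = -wx(L³-2Lx²+x³)/(24EI) = -(-10)·(4/3)·(4³-2·4·(4/3)²+(4/3)³)/(24·2000) = 88/6075 m
Superposition: y = Σ y_i = 330841/60750000 m ≈ 0.005446 m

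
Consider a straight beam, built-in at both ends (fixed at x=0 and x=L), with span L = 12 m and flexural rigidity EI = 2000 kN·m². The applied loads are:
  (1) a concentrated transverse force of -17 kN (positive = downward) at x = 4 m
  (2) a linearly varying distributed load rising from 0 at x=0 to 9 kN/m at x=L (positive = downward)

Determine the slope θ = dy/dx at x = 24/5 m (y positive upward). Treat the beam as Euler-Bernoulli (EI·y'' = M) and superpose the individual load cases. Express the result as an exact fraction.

Load 1 — point force P=-17 kN at a=4 m (b=L-a=8):
  θ_1 = Pa²(L-x)(2bL-(3b+a)(L-x))/(2L³EI)  [x>a] = (-17)·4²·(12-(24/5))·(2·8·12-(3·8+4)·(12-(24/5)))/(2·12³·2000) = 17/6250 rad
Load 2 — triangular load w₀=9 kN/m (0→w₀ over full span):
  θ_2 = -w₀(2x(L-x)(L-2x)(x+2L)+x²(L-x)²)/(120LEI) = -9·(2·(24/5)·(12-(24/5))·(12-2·(24/5))·((24/5)+2·12)+(24/5)²·(12-(24/5))²)/(120·12·2000) = -1458/78125 rad
Superposition: θ = Σ θ_i = -2491/156250 rad ≈ -0.015942 rad

θ(24/5) = -2491/156250 rad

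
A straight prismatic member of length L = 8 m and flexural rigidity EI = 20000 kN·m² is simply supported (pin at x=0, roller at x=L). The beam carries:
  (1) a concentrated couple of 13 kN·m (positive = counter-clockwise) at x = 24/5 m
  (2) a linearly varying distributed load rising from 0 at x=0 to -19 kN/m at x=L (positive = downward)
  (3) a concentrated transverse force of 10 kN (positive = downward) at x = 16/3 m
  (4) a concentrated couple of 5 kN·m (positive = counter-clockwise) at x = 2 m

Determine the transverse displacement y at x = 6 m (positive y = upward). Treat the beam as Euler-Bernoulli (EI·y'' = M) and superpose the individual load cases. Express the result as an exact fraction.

Load 1 — applied couple M₀=13 kN·m at a=24/5 m (b=L-a=16/5):
  y_1 = (M₀x³/(6L)-M₀(x-a)²/2+C₁x)/EI  [x>a] with C₁=M₀(3b²-L²)/(6L)=-676/75 = (13·6³/(6·8)-13·(6-(24/5))²/2+(-676/75)·6)/20000 = -247/1000000 m
Load 2 — triangular load w₀=-19 kN/m (0→w₀ over full span):
  y_2 = -w₀x(7L⁴-10L²x²+3x⁴)/(360LEI) = -(-19)·6·(7·8⁴-10·8²·6²+3·6⁴)/(360·8·20000) = 2261/120000 m
Load 3 — point force P=10 kN at a=16/3 m (b=L-a=8/3):
  y_3 = -Pa(L-x)(2Lx-a²-x²)/(6LEI)  [x>a] = -10·(16/3)·(8-6)·(2·8·6-(16/3)²-6²)/(6·8·20000) = -71/20250 m
Load 4 — applied couple M₀=5 kN·m at a=2 m (b=L-a=6):
  y_4 = (M₀x³/(6L)-M₀(x-a)²/2+C₁x)/EI  [x>a] with C₁=M₀(3b²-L²)/(6L)=55/12 = (5·6³/(6·8)-5·(6-2)²/2+(55/12)·6)/20000 = 1/2000 m
Superposition: y = Σ y_i = 315667/20250000 m ≈ 0.015588 m

y(6) = 315667/20250000 m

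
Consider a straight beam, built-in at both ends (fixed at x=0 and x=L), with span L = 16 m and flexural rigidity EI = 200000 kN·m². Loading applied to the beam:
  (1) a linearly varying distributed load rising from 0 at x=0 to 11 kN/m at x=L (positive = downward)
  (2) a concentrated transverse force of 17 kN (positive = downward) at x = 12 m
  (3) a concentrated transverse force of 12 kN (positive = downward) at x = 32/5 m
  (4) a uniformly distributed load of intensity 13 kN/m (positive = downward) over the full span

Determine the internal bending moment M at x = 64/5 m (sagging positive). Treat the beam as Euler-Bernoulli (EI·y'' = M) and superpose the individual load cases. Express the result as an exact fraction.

Load 1 — triangular load w₀=11 kN/m (0→w₀ over full span):
  M_1 = 3w₀Lx/20 - w₀L²/30 - w₀x³/(6L) = 3·11·16·(64/5)/20 - 11·16²/30 - 11·(64/5)³/(6·16) = 1408/375 kN·m
Load 2 — point force P=17 kN at a=12 m (b=L-a=4):
  M_2 = Pa²(a+3b)(L-x)/L³ - Pa²b/L²  [x>a] = 17·12²·(12+3·4)·(16-(64/5))/16³ - 17·12²·4/16² = 153/20 kN·m
Load 3 — point force P=12 kN at a=32/5 m (b=L-a=48/5):
  M_3 = Pa²(a+3b)(L-x)/L³ - Pa²b/L²  [x>a] = 12·(32/5)²·((32/5)+3·(48/5))·(16-(64/5))/16³ - 12·(32/5)²·(48/5)/16² = -3072/625 kN·m
Load 4 — uniform load w=13 kN/m over full span:
  M_4 = wLx/2 - wL²/12 - wx²/2 = 13·16·(64/5)/2 - 13·16²/12 - 13·(64/5)²/2 = -832/75 kN·m
Superposition: M = Σ M_i = -34529/7500 kN·m ≈ -4.603867 kN·m

M(64/5) = -34529/7500 kN·m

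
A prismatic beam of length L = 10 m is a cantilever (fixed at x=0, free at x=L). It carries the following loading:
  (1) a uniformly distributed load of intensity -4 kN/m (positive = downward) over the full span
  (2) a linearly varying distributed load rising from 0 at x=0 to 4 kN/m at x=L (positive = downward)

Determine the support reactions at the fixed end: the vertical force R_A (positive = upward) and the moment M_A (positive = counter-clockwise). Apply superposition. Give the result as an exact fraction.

R_A = -20 kN, M_A = -200/3 kN·m

Load 1 — uniform load w=-4 kN/m over full span:
  R_A = wL = (-4)·10 = -40 kN
  M_A = wL²/2 = (-4)·10²/2 = -200 kN·m
Load 2 — triangular load w₀=4 kN/m (0→w₀ over full span):
  R_A = w₀L/2 = 4·10/2 = 20 kN
  M_A = w₀L²/3 = 4·10²/3 = 400/3 kN·m
Superposition: R_A = -20 kN, M_A = -200/3 kN·m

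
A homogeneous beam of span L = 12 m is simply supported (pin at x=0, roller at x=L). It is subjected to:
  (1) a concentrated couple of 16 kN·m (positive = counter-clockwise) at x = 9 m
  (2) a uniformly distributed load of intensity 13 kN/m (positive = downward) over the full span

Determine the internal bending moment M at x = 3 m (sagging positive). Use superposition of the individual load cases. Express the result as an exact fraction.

Load 1 — applied couple M₀=16 kN·m at a=9 m (b=L-a=3):
  M_1 = M₀x/L  [x≤a] = 16·3/12 = 4 kN·m
Load 2 — uniform load w=13 kN/m over full span:
  M_2 = wx(L-x)/2 = 13·3·(12-3)/2 = 351/2 kN·m
Superposition: M = Σ M_i = 359/2 kN·m ≈ 179.500000 kN·m

M(3) = 359/2 kN·m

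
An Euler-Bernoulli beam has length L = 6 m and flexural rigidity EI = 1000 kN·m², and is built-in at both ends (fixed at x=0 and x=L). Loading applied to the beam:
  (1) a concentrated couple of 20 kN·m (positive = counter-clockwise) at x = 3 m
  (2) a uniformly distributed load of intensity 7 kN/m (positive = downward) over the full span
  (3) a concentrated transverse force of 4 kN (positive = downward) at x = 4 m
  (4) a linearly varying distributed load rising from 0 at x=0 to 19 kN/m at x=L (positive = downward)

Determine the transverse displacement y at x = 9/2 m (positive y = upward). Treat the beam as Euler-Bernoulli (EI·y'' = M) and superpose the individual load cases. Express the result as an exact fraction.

Load 1 — applied couple M₀=20 kN·m at a=3 m (b=L-a=3):
  y_1 = (R_Ax³/6 - M_Ax²/2 - M₀(x-a)²/2)/EI  [x>a] with R_A=5, M_A=5 = (5·(9/2)³/6 - 5·(9/2)²/2 - 20·((9/2)-3)²/2)/1000 = 9/3200 m
Load 2 — uniform load w=7 kN/m over full span:
  y_2 = -wx²(L-x)²/(24EI) = -7·(9/2)²·(6-(9/2))²/(24·1000) = -1701/128000 m
Load 3 — point force P=4 kN at a=4 m (b=L-a=2):
  y_3 = -Pa²(L-x)²(3bL-(3b+a)(L-x))/(6L³EI)  [x>a] = -4·4²·(6-(9/2))²·(3·2·6-(3·2+4)·(6-(9/2)))/(6·6³·1000) = -7/3000 m
Load 4 — triangular load w₀=19 kN/m (0→w₀ over full span):
  y_4 = -w₀x²(L-x)²(x+2L)/(120LEI) = -19·(9/2)²·(6-(9/2))²·((9/2)+2·6)/(120·6·1000) = -50787/2560000 m
Superposition: y = Σ y_i = -250741/7680000 m ≈ -0.032649 m

y(9/2) = -250741/7680000 m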